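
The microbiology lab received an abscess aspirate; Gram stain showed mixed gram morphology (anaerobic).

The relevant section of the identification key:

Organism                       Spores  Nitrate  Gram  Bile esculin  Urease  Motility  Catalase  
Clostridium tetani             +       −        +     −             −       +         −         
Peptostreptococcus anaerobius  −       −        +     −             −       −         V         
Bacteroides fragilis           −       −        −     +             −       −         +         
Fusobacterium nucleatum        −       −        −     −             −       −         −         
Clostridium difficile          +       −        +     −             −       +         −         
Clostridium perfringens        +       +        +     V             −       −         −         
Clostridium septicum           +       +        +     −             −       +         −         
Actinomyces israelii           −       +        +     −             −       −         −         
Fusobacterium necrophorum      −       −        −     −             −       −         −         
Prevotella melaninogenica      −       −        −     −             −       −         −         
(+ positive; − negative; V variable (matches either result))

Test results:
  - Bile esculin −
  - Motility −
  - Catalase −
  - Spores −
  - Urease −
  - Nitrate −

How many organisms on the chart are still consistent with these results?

4

Catalase −: excludes Bacteroides fragilis — 9 left.
Spores −: excludes Clostridium tetani, Clostridium difficile, Clostridium perfringens, Clostridium septicum — 5 left.
Urease −: all 5 remaining candidates are consistent.
Bile esculin −: all 5 remaining candidates are consistent.
Motility −: all 5 remaining candidates are consistent.
Nitrate −: excludes Actinomyces israelii — 4 left.
Still consistent: Fusobacterium necrophorum, Fusobacterium nucleatum, Peptostreptococcus anaerobius, Prevotella melaninogenica.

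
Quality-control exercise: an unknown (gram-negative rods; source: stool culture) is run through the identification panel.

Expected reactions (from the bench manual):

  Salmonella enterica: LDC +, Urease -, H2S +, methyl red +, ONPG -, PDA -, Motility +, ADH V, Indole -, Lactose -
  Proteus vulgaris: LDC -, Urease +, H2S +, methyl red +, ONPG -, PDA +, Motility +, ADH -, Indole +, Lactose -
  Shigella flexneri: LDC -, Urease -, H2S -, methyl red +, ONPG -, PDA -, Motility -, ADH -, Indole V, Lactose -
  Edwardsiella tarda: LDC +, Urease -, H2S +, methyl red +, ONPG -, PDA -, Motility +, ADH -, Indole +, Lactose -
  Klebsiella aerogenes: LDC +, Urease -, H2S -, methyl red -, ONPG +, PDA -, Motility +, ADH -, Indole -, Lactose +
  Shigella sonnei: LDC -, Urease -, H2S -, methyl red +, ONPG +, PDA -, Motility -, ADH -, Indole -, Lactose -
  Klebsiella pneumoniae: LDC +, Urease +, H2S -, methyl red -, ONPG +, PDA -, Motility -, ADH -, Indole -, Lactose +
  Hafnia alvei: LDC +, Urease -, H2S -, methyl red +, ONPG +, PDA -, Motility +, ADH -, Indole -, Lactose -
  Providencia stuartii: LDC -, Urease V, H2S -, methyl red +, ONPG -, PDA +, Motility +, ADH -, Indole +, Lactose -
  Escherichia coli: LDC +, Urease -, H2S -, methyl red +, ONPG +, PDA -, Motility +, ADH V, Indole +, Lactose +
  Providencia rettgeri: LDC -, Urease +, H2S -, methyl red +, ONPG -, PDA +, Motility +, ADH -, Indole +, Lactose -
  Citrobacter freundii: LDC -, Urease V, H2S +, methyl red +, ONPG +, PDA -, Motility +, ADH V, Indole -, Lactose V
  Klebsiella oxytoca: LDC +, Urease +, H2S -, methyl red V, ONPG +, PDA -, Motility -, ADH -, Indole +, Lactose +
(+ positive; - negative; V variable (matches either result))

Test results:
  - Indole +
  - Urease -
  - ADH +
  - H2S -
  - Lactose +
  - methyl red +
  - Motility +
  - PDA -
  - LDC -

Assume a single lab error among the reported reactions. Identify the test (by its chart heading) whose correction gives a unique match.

LDC

As reported, no row in the chart matches all 9 reactions.
Reversing Urease → still no organism matches.
Reversing Indole → still no organism matches.
Reversing PDA → still no organism matches.
Reversing Lactose → still no organism matches.
Reversing Motility → still no organism matches.
Reversing H2S → still no organism matches.
Reversing methyl red → still no organism matches.
Reversing LDC (to +) → unique match: Escherichia coli.
Reversing ADH → still no organism matches.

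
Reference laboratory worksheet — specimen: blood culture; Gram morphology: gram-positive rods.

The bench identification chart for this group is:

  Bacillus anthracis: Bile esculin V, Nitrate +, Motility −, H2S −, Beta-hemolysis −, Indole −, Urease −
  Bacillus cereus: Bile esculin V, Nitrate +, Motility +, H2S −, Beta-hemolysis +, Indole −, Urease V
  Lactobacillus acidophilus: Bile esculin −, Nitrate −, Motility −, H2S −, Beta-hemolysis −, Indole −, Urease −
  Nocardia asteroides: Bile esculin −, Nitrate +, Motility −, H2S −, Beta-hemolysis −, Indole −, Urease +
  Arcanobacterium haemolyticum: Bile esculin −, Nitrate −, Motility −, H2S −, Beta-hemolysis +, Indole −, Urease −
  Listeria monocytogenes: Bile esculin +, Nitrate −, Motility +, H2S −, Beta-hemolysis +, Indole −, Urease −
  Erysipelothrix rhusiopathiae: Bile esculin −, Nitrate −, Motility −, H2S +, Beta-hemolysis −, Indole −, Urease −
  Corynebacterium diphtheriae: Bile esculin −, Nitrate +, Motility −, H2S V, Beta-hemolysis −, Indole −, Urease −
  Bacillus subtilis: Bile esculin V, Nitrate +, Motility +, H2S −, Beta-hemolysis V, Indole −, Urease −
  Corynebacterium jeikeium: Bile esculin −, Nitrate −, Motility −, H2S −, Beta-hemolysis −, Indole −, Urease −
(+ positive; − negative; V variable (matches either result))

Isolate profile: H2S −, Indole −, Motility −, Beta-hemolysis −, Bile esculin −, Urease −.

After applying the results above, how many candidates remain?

4

Urease −: excludes Nocardia asteroides — 9 left.
Bile esculin −: excludes Listeria monocytogenes — 8 left.
Motility −: excludes Bacillus cereus, Bacillus subtilis — 6 left.
Indole −: all 6 remaining candidates are consistent.
Beta-hemolysis −: excludes Arcanobacterium haemolyticum — 5 left.
H2S −: excludes Erysipelothrix rhusiopathiae — 4 left.
Still consistent: Bacillus anthracis, Corynebacterium diphtheriae, Corynebacterium jeikeium, Lactobacillus acidophilus.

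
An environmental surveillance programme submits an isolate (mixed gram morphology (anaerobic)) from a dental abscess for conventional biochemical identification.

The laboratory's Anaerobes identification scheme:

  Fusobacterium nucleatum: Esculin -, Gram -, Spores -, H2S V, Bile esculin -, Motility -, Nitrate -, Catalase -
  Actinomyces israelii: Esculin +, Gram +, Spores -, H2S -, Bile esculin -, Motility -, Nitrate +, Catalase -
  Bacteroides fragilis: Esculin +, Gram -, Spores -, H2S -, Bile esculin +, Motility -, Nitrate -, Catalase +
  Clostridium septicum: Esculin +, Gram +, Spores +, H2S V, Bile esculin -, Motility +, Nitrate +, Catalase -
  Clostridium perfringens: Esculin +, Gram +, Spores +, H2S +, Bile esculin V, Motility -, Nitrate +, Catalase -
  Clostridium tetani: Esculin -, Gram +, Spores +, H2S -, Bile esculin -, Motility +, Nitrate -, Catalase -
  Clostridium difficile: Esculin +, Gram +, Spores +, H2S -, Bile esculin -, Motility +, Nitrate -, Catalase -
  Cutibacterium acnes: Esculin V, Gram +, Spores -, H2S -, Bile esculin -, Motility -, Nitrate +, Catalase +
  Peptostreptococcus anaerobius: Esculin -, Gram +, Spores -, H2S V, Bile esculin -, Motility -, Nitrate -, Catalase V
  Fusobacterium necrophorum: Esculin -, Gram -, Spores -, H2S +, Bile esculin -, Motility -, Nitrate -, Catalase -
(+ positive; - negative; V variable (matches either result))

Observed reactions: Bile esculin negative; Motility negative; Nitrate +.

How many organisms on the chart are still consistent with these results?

3

Bile esculin -: excludes Bacteroides fragilis — 9 left.
Nitrate +: excludes 5 organisms — 4 left.
Motility -: excludes Clostridium septicum — 3 left.
Still consistent: Actinomyces israelii, Clostridium perfringens, Cutibacterium acnes.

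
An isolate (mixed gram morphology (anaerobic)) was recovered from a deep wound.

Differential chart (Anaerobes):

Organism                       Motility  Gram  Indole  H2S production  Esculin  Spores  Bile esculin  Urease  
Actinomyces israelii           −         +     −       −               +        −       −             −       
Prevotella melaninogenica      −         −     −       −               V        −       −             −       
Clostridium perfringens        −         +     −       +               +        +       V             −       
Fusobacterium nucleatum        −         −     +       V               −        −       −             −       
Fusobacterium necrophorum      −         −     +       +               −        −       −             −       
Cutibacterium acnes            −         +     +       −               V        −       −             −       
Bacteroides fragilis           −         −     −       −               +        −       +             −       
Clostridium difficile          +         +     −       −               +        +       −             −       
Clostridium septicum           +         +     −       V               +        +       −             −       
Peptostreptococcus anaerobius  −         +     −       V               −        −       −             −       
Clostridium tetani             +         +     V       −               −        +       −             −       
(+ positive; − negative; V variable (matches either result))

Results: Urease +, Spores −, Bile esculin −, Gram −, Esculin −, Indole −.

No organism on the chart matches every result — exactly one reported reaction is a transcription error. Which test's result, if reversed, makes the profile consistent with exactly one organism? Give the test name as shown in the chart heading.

As reported, no row in the chart matches all 6 reactions.
Reversing Esculin → still no organism matches.
Reversing Urease (to −) → unique match: Prevotella melaninogenica.
Reversing Bile esculin → still no organism matches.
Reversing Indole → still no organism matches.
Reversing Gram → still no organism matches.
Reversing Spores → still no organism matches.

Urease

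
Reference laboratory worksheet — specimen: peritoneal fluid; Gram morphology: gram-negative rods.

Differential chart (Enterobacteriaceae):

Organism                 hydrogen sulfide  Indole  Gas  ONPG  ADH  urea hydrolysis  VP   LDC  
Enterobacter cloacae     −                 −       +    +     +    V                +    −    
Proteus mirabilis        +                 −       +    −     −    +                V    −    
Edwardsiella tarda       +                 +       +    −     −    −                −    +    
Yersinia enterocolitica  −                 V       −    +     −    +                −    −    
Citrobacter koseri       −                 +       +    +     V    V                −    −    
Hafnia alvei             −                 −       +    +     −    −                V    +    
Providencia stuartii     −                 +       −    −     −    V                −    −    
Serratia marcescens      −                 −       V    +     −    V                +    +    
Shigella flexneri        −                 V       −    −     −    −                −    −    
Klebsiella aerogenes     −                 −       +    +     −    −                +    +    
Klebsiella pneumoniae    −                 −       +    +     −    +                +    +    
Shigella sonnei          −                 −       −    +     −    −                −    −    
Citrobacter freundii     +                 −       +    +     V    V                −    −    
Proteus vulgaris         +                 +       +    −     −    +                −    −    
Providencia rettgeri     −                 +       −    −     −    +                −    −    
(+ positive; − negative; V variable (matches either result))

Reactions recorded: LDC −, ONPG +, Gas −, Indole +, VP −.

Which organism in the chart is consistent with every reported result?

Indole +: excludes 8 organisms — 7 left.
ONPG +: excludes 5 organisms — 2 left.
LDC −: all 2 remaining candidates are consistent.
Gas −: excludes Citrobacter koseri — 1 left.
VP −: the one remaining candidate is consistent.

Yersinia enterocolitica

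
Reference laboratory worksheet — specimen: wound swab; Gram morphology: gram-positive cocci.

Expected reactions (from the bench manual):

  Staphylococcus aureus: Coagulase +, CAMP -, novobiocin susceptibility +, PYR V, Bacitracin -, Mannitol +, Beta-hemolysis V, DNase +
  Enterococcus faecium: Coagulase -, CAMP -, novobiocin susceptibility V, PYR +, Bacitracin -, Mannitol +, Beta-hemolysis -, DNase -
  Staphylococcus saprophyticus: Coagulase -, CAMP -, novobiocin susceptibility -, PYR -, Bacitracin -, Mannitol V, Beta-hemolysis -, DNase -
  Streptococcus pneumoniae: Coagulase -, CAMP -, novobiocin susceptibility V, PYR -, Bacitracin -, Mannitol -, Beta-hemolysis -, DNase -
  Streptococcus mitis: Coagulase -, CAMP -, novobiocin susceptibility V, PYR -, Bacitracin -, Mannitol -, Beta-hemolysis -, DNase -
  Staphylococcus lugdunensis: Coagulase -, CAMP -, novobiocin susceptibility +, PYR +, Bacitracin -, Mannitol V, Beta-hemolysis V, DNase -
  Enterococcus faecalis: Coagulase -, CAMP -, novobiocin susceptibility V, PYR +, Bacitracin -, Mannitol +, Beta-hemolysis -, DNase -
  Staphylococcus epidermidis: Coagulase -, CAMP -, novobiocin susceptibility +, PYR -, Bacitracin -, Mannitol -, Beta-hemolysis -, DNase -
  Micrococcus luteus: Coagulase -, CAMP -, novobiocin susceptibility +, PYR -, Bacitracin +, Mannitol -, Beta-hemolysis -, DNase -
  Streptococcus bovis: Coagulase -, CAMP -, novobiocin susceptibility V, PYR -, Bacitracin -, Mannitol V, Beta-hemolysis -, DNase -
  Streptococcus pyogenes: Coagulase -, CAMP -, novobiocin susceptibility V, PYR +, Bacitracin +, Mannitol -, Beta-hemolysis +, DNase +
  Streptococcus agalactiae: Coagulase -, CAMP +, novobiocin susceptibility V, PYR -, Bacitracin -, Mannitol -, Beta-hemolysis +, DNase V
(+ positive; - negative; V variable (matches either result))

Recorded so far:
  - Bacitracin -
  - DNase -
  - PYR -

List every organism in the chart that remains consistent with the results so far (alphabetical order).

Staphylococcus epidermidis, Staphylococcus saprophyticus, Streptococcus agalactiae, Streptococcus bovis, Streptococcus mitis, Streptococcus pneumoniae

DNase -: excludes Staphylococcus aureus, Streptococcus pyogenes — 10 left.
PYR -: excludes Enterococcus faecium, Staphylococcus lugdunensis, Enterococcus faecalis — 7 left.
Bacitracin -: excludes Micrococcus luteus — 6 left.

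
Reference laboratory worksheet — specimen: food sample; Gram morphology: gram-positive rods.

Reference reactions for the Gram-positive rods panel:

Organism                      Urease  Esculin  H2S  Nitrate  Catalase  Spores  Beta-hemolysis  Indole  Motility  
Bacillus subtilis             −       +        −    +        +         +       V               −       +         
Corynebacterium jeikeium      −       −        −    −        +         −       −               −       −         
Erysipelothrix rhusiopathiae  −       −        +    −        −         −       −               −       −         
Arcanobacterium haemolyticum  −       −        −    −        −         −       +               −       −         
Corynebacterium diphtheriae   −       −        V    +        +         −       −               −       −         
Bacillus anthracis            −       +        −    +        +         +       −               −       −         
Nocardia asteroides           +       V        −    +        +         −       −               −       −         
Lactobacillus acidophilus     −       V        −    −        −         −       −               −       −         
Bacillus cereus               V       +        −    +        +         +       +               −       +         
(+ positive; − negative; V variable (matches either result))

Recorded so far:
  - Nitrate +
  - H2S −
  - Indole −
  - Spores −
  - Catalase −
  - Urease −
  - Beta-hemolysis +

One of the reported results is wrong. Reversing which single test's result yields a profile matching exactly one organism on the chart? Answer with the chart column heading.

Nitrate

As reported, no row in the chart matches all 7 reactions.
Reversing Catalase → still no organism matches.
Reversing H2S → still no organism matches.
Reversing Urease → still no organism matches.
Reversing Indole → still no organism matches.
Reversing Beta-hemolysis → still no organism matches.
Reversing Spores → still no organism matches.
Reversing Nitrate (to −) → unique match: Arcanobacterium haemolyticum.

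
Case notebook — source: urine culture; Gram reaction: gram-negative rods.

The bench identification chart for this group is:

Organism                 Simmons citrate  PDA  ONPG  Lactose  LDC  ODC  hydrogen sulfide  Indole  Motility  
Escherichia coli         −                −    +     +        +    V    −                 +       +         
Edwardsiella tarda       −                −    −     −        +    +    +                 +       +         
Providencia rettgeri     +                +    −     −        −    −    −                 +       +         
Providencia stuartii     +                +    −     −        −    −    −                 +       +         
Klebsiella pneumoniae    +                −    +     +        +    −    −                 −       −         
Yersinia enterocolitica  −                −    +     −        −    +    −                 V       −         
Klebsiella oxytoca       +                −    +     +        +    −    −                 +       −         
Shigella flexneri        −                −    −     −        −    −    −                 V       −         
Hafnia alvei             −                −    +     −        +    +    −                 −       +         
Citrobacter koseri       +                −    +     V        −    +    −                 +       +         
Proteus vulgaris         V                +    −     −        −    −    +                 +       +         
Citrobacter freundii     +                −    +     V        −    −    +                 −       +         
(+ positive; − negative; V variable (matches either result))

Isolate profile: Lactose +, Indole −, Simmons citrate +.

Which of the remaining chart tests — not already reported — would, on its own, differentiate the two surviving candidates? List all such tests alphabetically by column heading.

Simmons citrate +: excludes 5 organisms — 7 left.
Indole −: excludes 5 organisms — 2 left.
Lactose +: all 2 remaining candidates are consistent.
Two candidates remain: Citrobacter freundii and Klebsiella pneumoniae.
  PDA: − vs − — same for both, does not separate.
  ONPG: + vs + — same for both, does not separate.
  LDC: Citrobacter freundii −, Klebsiella pneumoniae + — discriminates.
  ODC: − vs − — same for both, does not separate.
  hydrogen sulfide: Citrobacter freundii +, Klebsiella pneumoniae − — discriminates.
  Motility: Citrobacter freundii +, Klebsiella pneumoniae − — discriminates.

hydrogen sulfide, LDC, Motility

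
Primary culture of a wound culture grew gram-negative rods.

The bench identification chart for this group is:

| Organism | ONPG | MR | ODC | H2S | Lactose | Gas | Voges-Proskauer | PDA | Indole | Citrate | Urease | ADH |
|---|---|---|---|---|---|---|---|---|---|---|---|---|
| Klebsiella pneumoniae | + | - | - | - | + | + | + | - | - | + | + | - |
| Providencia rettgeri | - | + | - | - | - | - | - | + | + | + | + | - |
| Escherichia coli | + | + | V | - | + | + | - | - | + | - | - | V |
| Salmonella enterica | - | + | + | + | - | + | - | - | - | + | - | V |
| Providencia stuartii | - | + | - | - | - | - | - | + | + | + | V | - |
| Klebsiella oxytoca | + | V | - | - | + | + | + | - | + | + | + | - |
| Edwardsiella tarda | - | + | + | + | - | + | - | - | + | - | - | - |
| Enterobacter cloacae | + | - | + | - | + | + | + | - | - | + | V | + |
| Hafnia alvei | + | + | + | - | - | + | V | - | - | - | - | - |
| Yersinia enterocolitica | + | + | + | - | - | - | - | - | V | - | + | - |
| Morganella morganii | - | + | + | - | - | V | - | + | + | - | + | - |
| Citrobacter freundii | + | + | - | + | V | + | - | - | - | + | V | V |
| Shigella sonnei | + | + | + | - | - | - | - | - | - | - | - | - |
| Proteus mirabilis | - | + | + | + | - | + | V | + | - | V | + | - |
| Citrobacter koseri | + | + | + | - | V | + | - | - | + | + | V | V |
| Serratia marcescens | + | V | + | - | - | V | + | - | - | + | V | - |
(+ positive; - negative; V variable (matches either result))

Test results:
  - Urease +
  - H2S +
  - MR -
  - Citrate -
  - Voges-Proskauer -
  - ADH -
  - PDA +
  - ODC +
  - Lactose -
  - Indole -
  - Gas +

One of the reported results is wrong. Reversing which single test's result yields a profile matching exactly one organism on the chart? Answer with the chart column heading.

MR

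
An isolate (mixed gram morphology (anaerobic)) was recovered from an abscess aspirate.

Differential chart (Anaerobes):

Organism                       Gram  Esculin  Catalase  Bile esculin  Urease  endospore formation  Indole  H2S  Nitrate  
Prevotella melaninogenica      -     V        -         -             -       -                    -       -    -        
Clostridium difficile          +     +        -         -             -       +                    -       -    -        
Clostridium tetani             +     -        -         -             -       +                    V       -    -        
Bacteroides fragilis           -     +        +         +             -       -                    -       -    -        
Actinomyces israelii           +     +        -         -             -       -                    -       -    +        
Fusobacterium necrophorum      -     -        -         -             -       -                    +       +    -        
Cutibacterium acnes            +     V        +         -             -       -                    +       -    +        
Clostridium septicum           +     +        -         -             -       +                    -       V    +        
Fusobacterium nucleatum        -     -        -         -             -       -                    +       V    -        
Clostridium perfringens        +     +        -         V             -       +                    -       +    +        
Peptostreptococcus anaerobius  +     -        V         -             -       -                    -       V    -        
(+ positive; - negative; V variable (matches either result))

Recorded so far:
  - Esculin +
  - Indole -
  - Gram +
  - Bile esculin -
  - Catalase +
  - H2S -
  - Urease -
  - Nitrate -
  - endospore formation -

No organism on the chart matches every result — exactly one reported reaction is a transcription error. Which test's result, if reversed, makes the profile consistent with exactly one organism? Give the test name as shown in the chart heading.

As reported, no row in the chart matches all 9 reactions.
Reversing H2S → still no organism matches.
Reversing Urease → still no organism matches.
Reversing endospore formation → still no organism matches.
Reversing Nitrate → still no organism matches.
Reversing Gram → still no organism matches.
Reversing Indole → still no organism matches.
Reversing Esculin (to -) → unique match: Peptostreptococcus anaerobius.
Reversing Catalase → still no organism matches.
Reversing Bile esculin → still no organism matches.

Esculin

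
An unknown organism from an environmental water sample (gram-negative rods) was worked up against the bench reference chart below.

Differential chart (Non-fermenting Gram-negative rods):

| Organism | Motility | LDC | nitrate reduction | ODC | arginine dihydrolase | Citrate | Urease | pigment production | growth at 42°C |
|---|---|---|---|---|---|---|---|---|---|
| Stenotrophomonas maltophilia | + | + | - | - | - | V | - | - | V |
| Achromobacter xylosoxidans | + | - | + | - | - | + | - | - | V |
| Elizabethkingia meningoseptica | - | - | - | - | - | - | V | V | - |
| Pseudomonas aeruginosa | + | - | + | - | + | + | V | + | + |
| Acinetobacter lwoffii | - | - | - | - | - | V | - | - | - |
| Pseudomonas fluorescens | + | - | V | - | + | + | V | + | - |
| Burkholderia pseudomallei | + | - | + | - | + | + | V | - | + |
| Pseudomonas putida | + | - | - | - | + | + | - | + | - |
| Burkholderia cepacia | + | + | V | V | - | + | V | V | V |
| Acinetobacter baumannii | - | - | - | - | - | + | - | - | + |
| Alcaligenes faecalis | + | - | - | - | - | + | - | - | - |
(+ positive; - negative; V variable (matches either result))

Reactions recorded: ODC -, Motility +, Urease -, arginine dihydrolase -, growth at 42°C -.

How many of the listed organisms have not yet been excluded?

ODC -: all 11 remaining candidates are consistent.
Motility +: excludes Elizabethkingia meningoseptica, Acinetobacter lwoffii, Acinetobacter baumannii — 8 left.
Urease -: all 8 remaining candidates are consistent.
growth at 42°C -: excludes Pseudomonas aeruginosa, Burkholderia pseudomallei — 6 left.
arginine dihydrolase -: excludes Pseudomonas fluorescens, Pseudomonas putida — 4 left.
Still consistent: Achromobacter xylosoxidans, Alcaligenes faecalis, Burkholderia cepacia, Stenotrophomonas maltophilia.

4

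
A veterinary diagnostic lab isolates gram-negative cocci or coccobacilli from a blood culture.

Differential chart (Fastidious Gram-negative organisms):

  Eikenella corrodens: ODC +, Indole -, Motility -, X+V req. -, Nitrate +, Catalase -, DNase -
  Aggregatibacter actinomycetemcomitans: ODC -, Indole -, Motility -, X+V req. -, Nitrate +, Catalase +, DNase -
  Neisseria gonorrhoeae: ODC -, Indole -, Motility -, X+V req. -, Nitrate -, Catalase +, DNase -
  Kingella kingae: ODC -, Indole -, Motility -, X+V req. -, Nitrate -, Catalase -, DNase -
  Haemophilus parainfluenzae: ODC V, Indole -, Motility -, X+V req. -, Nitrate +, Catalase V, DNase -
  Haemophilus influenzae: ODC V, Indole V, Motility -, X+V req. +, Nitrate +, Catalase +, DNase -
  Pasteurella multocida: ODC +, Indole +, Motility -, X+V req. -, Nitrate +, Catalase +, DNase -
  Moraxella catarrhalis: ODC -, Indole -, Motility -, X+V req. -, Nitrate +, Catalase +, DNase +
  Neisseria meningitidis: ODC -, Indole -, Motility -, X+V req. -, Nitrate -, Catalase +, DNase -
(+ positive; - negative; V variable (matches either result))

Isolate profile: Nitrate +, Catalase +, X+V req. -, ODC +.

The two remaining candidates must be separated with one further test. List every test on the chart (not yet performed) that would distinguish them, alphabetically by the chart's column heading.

Nitrate +: excludes Neisseria gonorrhoeae, Kingella kingae, Neisseria meningitidis — 6 left.
X+V req. -: excludes Haemophilus influenzae — 5 left.
ODC +: excludes Aggregatibacter actinomycetemcomitans, Moraxella catarrhalis — 3 left.
Catalase +: excludes Eikenella corrodens — 2 left.
Two candidates remain: Haemophilus parainfluenzae and Pasteurella multocida.
  Indole: Haemophilus parainfluenzae -, Pasteurella multocida + — discriminates.
  Motility: - vs - — same for both, does not separate.
  DNase: - vs - — same for both, does not separate.

Indole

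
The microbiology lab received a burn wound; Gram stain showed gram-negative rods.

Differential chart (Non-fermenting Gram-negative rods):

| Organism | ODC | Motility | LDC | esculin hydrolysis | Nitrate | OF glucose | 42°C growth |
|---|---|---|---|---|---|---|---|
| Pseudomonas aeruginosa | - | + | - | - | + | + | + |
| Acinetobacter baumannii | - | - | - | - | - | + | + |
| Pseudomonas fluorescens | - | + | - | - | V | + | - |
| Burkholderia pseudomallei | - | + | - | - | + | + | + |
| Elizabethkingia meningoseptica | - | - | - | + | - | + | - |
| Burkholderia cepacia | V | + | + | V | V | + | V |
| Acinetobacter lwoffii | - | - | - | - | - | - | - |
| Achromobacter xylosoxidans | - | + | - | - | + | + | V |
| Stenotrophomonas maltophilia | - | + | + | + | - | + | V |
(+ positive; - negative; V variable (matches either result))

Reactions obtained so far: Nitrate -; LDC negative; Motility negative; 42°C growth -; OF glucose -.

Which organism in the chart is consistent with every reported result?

42°C growth -: excludes Pseudomonas aeruginosa, Acinetobacter baumannii, Burkholderia pseudomallei — 6 left.
OF glucose -: excludes 5 organisms — 1 left.
LDC -: the one remaining candidate is consistent.
Motility -: the one remaining candidate is consistent.
Nitrate -: the one remaining candidate is consistent.

Acinetobacter lwoffii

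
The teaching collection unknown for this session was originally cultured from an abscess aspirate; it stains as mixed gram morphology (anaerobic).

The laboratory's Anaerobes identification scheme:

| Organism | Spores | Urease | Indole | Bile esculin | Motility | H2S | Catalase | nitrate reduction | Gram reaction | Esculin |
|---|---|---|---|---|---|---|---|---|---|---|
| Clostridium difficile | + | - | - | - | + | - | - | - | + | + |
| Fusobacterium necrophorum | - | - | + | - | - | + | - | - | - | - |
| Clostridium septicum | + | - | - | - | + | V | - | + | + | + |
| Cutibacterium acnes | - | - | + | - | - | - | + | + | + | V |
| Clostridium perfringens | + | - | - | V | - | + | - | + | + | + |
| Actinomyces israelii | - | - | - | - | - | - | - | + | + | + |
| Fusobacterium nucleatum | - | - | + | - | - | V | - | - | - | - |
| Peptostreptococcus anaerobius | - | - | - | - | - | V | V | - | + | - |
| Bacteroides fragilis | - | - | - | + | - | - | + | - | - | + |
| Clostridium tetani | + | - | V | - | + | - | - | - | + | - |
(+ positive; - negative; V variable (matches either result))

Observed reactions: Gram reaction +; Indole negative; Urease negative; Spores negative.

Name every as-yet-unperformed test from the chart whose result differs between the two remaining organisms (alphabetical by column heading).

Esculin, nitrate reduction

Urease -: all 10 remaining candidates are consistent.
Gram reaction +: excludes Fusobacterium necrophorum, Fusobacterium nucleatum, Bacteroides fragilis — 7 left.
Indole -: excludes Cutibacterium acnes — 6 left.
Spores -: excludes Clostridium difficile, Clostridium septicum, Clostridium perfringens, Clostridium tetani — 2 left.
Two candidates remain: Actinomyces israelii and Peptostreptococcus anaerobius.
  Bile esculin: - vs - — same for both, does not separate.
  Motility: - vs - — same for both, does not separate.
  H2S: - vs V — variable for at least one, does not separate.
  Catalase: - vs V — variable for at least one, does not separate.
  nitrate reduction: Actinomyces israelii +, Peptostreptococcus anaerobius - — discriminates.
  Esculin: Actinomyces israelii +, Peptostreptococcus anaerobius - — discriminates.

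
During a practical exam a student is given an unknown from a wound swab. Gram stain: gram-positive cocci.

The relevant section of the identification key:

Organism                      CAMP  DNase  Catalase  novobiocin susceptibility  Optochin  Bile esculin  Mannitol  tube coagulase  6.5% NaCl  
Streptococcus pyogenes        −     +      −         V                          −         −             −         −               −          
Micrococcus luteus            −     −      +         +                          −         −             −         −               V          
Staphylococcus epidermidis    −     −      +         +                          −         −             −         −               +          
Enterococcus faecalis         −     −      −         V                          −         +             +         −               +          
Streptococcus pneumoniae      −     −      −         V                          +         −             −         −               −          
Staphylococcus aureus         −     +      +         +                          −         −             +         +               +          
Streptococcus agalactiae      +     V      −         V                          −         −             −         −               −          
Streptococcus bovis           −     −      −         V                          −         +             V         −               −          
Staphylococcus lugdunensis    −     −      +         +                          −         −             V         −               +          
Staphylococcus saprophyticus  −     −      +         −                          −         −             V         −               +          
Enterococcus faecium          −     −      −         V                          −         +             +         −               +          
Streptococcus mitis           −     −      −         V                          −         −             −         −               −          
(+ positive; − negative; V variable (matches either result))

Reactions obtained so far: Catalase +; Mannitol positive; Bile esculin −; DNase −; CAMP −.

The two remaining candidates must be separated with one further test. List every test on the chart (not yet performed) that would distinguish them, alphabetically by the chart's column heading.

DNase −: excludes Streptococcus pyogenes, Staphylococcus aureus — 10 left.
Bile esculin −: excludes Enterococcus faecalis, Streptococcus bovis, Enterococcus faecium — 7 left.
Catalase +: excludes Streptococcus pneumoniae, Streptococcus agalactiae, Streptococcus mitis — 4 left.
CAMP −: all 4 remaining candidates are consistent.
Mannitol +: excludes Micrococcus luteus, Staphylococcus epidermidis — 2 left.
Two candidates remain: Staphylococcus lugdunensis and Staphylococcus saprophyticus.
  novobiocin susceptibility: Staphylococcus lugdunensis +, Staphylococcus saprophyticus − — discriminates.
  Optochin: − vs − — same for both, does not separate.
  tube coagulase: − vs − — same for both, does not separate.
  6.5% NaCl: + vs + — same for both, does not separate.

novobiocin susceptibility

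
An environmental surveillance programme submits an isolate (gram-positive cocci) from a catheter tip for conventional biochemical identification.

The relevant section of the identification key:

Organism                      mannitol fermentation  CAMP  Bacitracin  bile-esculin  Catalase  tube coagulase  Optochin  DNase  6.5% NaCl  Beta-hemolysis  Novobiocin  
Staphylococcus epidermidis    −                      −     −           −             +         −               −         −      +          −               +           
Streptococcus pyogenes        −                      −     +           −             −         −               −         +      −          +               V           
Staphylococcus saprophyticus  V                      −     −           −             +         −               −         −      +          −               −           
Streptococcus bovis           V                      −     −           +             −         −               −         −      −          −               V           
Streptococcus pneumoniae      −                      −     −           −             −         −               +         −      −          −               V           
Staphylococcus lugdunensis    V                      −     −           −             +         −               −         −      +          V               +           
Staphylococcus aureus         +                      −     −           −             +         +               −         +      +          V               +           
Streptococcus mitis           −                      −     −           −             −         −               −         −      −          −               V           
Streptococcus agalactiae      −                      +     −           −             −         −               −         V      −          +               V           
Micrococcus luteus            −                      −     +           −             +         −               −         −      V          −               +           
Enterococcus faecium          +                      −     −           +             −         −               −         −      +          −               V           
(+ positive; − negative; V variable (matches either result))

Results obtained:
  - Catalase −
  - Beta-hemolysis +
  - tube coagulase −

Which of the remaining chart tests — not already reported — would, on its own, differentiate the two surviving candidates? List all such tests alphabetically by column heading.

Bacitracin, CAMP

tube coagulase −: excludes Staphylococcus aureus — 10 left.
Catalase −: excludes Staphylococcus epidermidis, Staphylococcus saprophyticus, Staphylococcus lugdunensis, Micrococcus luteus — 6 left.
Beta-hemolysis +: excludes Streptococcus bovis, Streptococcus pneumoniae, Streptococcus mitis, Enterococcus faecium — 2 left.
Two candidates remain: Streptococcus agalactiae and Streptococcus pyogenes.
  mannitol fermentation: − vs − — same for both, does not separate.
  CAMP: Streptococcus agalactiae +, Streptococcus pyogenes − — discriminates.
  Bacitracin: Streptococcus agalactiae −, Streptococcus pyogenes + — discriminates.
  bile-esculin: − vs − — same for both, does not separate.
  Optochin: − vs − — same for both, does not separate.
  DNase: V vs + — variable for at least one, does not separate.
  6.5% NaCl: − vs − — same for both, does not separate.
  Novobiocin: V vs V — variable for at least one, does not separate.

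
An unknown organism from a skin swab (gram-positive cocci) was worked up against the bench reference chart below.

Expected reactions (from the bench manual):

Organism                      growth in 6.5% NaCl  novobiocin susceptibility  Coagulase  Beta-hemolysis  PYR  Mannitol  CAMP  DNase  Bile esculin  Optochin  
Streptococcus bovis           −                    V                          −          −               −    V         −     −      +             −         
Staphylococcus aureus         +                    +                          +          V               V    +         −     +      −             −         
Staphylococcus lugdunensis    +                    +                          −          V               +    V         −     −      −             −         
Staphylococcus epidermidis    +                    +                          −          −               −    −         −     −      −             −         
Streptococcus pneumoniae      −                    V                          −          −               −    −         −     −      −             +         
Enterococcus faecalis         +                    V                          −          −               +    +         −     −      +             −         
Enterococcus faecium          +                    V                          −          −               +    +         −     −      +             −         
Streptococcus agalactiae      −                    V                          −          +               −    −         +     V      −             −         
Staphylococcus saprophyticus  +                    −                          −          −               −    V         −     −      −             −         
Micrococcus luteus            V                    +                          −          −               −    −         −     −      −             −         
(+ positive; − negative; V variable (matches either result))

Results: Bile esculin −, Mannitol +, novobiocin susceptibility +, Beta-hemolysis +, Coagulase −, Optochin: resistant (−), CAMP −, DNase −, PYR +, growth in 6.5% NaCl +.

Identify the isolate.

Bile esculin −: excludes Streptococcus bovis, Enterococcus faecalis, Enterococcus faecium — 7 left.
PYR +: excludes 5 organisms — 2 left.
CAMP −: all 2 remaining candidates are consistent.
Optochin −: all 2 remaining candidates are consistent.
novobiocin susceptibility +: all 2 remaining candidates are consistent.
growth in 6.5% NaCl +: all 2 remaining candidates are consistent.
Mannitol +: all 2 remaining candidates are consistent.
Beta-hemolysis +: all 2 remaining candidates are consistent.
Coagulase −: excludes Staphylococcus aureus — 1 left.
DNase −: the one remaining candidate is consistent.

Staphylococcus lugdunensis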